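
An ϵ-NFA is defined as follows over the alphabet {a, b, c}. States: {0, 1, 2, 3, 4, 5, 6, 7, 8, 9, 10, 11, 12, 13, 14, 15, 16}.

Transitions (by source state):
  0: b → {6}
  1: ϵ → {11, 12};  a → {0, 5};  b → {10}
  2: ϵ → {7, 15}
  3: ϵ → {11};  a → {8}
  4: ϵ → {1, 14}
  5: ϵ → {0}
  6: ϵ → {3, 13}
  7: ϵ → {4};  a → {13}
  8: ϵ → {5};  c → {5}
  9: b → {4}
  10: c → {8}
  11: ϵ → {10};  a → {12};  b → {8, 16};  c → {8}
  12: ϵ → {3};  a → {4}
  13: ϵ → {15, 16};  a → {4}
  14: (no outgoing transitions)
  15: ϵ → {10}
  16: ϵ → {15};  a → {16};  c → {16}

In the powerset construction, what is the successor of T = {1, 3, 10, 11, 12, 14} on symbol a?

1 on a → {0, 5}.
3 on a → {8}.
11 on a → {12}.
12 on a → {4}.
No a-transition from 10, 14.
Union after reading a: {0, 4, 5, 8, 12}.
Now take the ϵ-closure:
From 4 via ϵ: add 1, 14.
From 12 via ϵ: add 3.
From 1 via ϵ: add 11.
From 11 via ϵ: add 10.
No new states can be added; the closed set is {0, 1, 3, 4, 5, 8, 10, 11, 12, 14}.

{0, 1, 3, 4, 5, 8, 10, 11, 12, 14}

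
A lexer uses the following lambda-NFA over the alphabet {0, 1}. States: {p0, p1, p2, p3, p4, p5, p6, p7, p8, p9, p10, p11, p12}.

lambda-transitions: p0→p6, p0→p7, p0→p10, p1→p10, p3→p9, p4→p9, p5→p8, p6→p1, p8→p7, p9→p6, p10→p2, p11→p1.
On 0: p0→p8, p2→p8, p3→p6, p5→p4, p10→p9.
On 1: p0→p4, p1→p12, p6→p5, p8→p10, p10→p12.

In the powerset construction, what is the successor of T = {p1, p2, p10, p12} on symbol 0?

p2 on 0 → {p8}.
p10 on 0 → {p9}.
No 0-transition from p1, p12.
Union after reading 0: {p8, p9}.
Now take the lambda-closure:
From p8 via lambda: add p7.
From p9 via lambda: add p6.
From p6 via lambda: add p1.
From p1 via lambda: add p10.
From p10 via lambda: add p2.
No new states can be added; the closed set is {p1, p2, p6, p7, p8, p9, p10}.

{p1, p2, p6, p7, p8, p9, p10}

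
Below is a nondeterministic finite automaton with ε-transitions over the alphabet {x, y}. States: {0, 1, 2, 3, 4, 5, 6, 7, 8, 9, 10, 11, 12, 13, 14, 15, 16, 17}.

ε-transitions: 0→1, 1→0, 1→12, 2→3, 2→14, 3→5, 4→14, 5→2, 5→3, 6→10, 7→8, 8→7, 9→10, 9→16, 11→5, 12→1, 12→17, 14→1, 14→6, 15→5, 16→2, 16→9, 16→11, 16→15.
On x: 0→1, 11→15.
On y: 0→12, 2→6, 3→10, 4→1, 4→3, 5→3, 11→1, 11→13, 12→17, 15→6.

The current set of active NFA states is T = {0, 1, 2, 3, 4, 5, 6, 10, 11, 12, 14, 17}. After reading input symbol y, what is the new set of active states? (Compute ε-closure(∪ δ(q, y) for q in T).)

{0, 1, 2, 3, 5, 6, 10, 12, 13, 14, 17}

0 on y → {12}.
2 on y → {6}.
3 on y → {10}.
4 on y → {1, 3}.
5 on y → {3}.
11 on y → {1, 13}.
12 on y → {17}.
No y-transition from 1, 6, 10, 14, 17.
Union after reading y: {1, 3, 6, 10, 12, 13, 17}.
Now take the ε-closure:
From 1 via ε: add 0.
From 3 via ε: add 5.
From 5 via ε: add 2.
From 2 via ε: add 14.
No new states can be added; the closed set is {0, 1, 2, 3, 5, 6, 10, 12, 13, 14, 17}.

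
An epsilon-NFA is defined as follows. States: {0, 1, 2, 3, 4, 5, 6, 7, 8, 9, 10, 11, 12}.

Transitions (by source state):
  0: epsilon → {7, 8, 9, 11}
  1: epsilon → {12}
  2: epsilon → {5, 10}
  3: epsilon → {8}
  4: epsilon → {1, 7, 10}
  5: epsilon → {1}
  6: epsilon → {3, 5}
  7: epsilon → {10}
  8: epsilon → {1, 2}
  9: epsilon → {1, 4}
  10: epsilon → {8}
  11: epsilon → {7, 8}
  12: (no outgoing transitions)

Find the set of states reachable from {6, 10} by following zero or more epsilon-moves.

{1, 2, 3, 5, 6, 8, 10, 12}

Start with {6, 10}.
From 6 via epsilon: add 3, 5.
From 10 via epsilon: add 8.
From 5 via epsilon: add 1.
From 8 via epsilon: add 2.
From 1 via epsilon: add 12.
No new states can be added; the closed set is {1, 2, 3, 5, 6, 8, 10, 12}.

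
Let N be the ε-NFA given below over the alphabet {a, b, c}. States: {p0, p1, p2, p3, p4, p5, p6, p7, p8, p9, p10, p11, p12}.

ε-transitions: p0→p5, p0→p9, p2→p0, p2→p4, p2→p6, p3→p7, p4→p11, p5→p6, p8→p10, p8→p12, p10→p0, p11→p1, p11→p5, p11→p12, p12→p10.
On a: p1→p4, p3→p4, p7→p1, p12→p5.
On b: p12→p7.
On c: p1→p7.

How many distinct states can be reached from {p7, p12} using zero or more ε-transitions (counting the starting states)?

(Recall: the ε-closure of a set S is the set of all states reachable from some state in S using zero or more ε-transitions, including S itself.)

7

Start with {p7, p12}.
From p12 via ε: add p10.
From p10 via ε: add p0.
From p0 via ε: add p5, p9.
From p5 via ε: add p6.
ε-closure = {p0, p5, p6, p7, p9, p10, p12}, which has 7 states.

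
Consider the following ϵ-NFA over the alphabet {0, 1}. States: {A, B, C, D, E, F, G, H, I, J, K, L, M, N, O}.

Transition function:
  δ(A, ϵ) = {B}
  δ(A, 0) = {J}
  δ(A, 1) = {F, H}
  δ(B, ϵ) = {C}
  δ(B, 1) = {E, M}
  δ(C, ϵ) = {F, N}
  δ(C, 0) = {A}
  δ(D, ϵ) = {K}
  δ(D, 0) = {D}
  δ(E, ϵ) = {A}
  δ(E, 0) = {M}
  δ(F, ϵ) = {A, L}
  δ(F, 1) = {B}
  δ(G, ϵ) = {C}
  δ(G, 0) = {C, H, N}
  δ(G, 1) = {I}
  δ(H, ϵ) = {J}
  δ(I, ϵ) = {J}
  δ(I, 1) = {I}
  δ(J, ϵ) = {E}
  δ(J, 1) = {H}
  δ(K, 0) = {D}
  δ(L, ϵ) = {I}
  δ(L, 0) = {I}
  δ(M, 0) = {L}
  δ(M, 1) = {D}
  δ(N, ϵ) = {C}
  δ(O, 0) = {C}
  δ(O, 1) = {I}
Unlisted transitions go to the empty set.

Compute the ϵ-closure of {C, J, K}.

Start with {C, J, K}.
From C via ϵ: add F, N.
From J via ϵ: add E.
From E via ϵ: add A.
From F via ϵ: add L.
From A via ϵ: add B.
From L via ϵ: add I.
No new states can be added; the closed set is {A, B, C, E, F, I, J, K, L, N}.

{A, B, C, E, F, I, J, K, L, N}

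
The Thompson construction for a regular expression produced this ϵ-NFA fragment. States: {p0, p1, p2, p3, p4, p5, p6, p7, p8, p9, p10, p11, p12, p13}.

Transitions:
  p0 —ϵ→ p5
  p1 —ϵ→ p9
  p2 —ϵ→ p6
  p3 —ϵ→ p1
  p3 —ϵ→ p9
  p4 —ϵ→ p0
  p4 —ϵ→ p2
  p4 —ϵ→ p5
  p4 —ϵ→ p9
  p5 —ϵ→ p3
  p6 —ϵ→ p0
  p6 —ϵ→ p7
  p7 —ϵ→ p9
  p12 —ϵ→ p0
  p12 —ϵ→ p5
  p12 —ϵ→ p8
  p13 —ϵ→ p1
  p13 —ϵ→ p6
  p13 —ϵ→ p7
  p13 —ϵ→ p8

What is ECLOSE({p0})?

{p0, p1, p3, p5, p9}

Start with {p0}.
From p0 via ϵ: add p5.
From p5 via ϵ: add p3.
From p3 via ϵ: add p1, p9.
No new states can be added; the closed set is {p0, p1, p3, p5, p9}.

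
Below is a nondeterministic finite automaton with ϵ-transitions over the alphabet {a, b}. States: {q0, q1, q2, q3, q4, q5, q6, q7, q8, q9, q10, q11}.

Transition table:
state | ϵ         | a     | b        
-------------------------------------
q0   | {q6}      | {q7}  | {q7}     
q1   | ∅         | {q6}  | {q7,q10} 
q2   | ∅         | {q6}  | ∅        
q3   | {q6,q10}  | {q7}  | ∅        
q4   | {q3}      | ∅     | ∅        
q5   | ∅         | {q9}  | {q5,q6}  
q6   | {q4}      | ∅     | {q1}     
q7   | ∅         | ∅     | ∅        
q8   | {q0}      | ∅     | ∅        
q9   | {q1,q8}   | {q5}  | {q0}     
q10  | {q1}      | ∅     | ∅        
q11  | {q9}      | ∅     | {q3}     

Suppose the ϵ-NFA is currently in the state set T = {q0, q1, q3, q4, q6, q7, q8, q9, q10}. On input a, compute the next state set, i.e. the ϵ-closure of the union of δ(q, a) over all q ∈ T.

q0 on a → {q7}.
q1 on a → {q6}.
q3 on a → {q7}.
q9 on a → {q5}.
No a-transition from q4, q6, q7, q8, q10.
Union after reading a: {q5, q6, q7}.
Now take the ϵ-closure:
From q6 via ϵ: add q4.
From q4 via ϵ: add q3.
From q3 via ϵ: add q10.
From q10 via ϵ: add q1.
No new states can be added; the closed set is {q1, q3, q4, q5, q6, q7, q10}.

{q1, q3, q4, q5, q6, q7, q10}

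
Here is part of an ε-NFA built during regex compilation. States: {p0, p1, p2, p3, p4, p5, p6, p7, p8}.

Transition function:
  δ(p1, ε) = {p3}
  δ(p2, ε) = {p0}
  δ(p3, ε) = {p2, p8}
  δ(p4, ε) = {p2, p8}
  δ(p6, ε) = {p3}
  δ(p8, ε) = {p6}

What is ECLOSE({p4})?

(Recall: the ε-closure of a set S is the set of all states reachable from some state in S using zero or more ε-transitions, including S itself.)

Start with {p4}.
From p4 via ε: add p2, p8.
From p2 via ε: add p0.
From p8 via ε: add p6.
From p6 via ε: add p3.
No new states can be added; the closed set is {p0, p2, p3, p4, p6, p8}.

{p0, p2, p3, p4, p6, p8}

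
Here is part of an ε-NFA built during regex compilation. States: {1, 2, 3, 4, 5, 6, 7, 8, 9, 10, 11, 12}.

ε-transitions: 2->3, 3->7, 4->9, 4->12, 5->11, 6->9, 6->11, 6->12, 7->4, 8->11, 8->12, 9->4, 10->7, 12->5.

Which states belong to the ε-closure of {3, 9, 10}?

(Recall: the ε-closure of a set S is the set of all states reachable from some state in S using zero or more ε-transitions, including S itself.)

{3, 4, 5, 7, 9, 10, 11, 12}

Start with {3, 9, 10}.
From 3 via ε: add 7.
From 9 via ε: add 4.
From 4 via ε: add 12.
From 12 via ε: add 5.
From 5 via ε: add 11.
No new states can be added; the closed set is {3, 4, 5, 7, 9, 10, 11, 12}.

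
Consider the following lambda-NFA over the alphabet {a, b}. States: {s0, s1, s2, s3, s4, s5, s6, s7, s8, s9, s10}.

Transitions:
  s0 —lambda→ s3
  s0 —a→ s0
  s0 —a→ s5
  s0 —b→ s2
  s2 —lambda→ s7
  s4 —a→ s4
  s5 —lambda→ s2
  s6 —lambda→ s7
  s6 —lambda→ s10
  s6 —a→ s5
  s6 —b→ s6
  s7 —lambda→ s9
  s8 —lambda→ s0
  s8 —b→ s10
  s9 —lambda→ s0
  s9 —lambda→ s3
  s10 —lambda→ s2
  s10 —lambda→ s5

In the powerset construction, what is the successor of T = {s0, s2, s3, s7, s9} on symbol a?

s0 on a → {s0, s5}.
No a-transition from s2, s3, s7, s9.
Union after reading a: {s0, s5}.
Now take the lambda-closure:
From s0 via lambda: add s3.
From s5 via lambda: add s2.
From s2 via lambda: add s7.
From s7 via lambda: add s9.
No new states can be added; the closed set is {s0, s2, s3, s5, s7, s9}.

{s0, s2, s3, s5, s7, s9}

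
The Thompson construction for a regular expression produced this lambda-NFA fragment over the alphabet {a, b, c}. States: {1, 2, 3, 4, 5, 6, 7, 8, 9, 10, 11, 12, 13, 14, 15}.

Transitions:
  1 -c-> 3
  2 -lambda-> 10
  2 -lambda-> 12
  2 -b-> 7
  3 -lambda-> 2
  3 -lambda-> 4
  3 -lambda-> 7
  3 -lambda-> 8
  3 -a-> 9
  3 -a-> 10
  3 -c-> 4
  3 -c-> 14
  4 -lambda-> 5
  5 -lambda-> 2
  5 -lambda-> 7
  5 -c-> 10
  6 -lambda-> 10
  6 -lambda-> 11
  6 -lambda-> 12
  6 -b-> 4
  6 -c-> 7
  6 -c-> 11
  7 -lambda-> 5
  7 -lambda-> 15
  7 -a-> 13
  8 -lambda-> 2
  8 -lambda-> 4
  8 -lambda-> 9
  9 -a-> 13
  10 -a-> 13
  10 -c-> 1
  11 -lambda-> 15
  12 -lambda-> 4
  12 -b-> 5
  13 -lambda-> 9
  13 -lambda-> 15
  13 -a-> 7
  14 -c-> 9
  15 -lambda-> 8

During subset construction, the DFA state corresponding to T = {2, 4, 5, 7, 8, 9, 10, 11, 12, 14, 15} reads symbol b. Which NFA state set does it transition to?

2 on b → {7}.
12 on b → {5}.
No b-transition from 4, 5, 7, 8, 9, 10, 11, 14, 15.
Union after reading b: {5, 7}.
Now take the lambda-closure:
From 5 via lambda: add 2.
From 7 via lambda: add 15.
From 2 via lambda: add 10, 12.
From 15 via lambda: add 8.
From 8 via lambda: add 4, 9.
No new states can be added; the closed set is {2, 4, 5, 7, 8, 9, 10, 12, 15}.

{2, 4, 5, 7, 8, 9, 10, 12, 15}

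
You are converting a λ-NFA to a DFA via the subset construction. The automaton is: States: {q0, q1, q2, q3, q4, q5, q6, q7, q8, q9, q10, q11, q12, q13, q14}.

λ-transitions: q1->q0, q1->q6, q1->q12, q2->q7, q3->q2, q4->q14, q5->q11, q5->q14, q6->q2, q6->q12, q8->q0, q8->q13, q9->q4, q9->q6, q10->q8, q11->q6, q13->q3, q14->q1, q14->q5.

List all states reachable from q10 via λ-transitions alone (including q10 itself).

{q0, q2, q3, q7, q8, q10, q13}

Start with {q10}.
From q10 via λ: add q8.
From q8 via λ: add q0, q13.
From q13 via λ: add q3.
From q3 via λ: add q2.
From q2 via λ: add q7.
No new states can be added; the closed set is {q0, q2, q3, q7, q8, q10, q13}.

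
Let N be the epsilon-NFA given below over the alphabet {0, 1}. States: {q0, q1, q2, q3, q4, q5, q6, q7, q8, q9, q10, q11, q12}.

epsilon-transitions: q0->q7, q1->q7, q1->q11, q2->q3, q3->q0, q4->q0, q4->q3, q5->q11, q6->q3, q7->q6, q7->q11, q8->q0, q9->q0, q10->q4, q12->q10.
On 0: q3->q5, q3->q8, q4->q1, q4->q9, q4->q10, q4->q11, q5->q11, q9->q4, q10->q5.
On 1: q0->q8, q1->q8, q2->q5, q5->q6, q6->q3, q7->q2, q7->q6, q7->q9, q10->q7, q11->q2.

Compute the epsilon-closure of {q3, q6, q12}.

Start with {q3, q6, q12}.
From q3 via epsilon: add q0.
From q12 via epsilon: add q10.
From q0 via epsilon: add q7.
From q10 via epsilon: add q4.
From q7 via epsilon: add q11.
No new states can be added; the closed set is {q0, q3, q4, q6, q7, q10, q11, q12}.

{q0, q3, q4, q6, q7, q10, q11, q12}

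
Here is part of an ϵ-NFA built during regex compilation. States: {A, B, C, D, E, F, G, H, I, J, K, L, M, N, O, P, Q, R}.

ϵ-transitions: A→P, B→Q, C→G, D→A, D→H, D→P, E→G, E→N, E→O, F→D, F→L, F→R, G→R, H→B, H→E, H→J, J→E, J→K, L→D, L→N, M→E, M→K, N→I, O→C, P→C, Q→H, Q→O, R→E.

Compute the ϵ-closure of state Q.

Start with {Q}.
From Q via ϵ: add H, O.
From H via ϵ: add B, E, J.
From O via ϵ: add C.
From C via ϵ: add G.
From E via ϵ: add N.
From J via ϵ: add K.
From G via ϵ: add R.
From N via ϵ: add I.
No new states can be added; the closed set is {B, C, E, G, H, I, J, K, N, O, Q, R}.

{B, C, E, G, H, I, J, K, N, O, Q, R}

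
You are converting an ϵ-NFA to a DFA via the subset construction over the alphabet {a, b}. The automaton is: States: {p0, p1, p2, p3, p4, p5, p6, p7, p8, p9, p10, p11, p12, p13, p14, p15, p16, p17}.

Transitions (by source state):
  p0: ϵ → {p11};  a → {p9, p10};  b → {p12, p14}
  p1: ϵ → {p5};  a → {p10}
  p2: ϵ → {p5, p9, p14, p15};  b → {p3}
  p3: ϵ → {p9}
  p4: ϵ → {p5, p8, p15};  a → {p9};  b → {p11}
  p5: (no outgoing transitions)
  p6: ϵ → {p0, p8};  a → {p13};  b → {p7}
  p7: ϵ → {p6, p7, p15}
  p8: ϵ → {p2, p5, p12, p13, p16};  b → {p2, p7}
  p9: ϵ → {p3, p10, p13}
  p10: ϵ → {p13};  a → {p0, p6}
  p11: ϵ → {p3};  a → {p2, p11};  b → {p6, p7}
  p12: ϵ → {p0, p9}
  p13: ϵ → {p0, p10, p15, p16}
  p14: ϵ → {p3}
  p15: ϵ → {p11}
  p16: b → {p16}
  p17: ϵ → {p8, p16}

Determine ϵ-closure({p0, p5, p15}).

Start with {p0, p5, p15}.
From p0 via ϵ: add p11.
From p11 via ϵ: add p3.
From p3 via ϵ: add p9.
From p9 via ϵ: add p10, p13.
From p13 via ϵ: add p16.
No new states can be added; the closed set is {p0, p3, p5, p9, p10, p11, p13, p15, p16}.

{p0, p3, p5, p9, p10, p11, p13, p15, p16}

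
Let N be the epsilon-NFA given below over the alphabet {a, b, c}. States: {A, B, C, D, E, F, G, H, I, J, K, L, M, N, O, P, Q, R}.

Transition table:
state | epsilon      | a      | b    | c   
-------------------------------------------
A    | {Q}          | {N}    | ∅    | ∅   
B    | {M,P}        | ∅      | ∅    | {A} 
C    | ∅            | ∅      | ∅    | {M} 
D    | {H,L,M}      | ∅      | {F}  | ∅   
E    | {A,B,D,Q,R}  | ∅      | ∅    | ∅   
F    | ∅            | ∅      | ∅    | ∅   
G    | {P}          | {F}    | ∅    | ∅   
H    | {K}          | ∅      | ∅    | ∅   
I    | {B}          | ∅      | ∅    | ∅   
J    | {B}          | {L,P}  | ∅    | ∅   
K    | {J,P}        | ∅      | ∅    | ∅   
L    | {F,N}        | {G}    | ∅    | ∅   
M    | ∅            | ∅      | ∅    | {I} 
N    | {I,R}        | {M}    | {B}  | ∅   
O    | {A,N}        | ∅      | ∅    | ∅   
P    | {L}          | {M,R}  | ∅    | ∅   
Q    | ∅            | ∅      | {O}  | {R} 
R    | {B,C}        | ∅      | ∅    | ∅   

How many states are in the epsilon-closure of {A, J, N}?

12

Start with {A, J, N}.
From A via epsilon: add Q.
From J via epsilon: add B.
From N via epsilon: add I, R.
From B via epsilon: add M, P.
From R via epsilon: add C.
From P via epsilon: add L.
From L via epsilon: add F.
epsilon-closure = {A, B, C, F, I, J, L, M, N, P, Q, R}, which has 12 states.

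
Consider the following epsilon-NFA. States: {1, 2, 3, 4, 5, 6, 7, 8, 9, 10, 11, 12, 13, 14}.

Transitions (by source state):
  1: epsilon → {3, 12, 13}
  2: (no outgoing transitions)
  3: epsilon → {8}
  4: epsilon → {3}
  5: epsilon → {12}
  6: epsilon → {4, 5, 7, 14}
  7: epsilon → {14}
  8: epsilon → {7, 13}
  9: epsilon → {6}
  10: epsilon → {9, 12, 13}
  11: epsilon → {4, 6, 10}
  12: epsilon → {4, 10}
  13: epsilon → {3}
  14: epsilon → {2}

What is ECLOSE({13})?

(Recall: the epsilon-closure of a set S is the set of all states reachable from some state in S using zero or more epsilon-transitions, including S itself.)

{2, 3, 7, 8, 13, 14}

Start with {13}.
From 13 via epsilon: add 3.
From 3 via epsilon: add 8.
From 8 via epsilon: add 7.
From 7 via epsilon: add 14.
From 14 via epsilon: add 2.
No new states can be added; the closed set is {2, 3, 7, 8, 13, 14}.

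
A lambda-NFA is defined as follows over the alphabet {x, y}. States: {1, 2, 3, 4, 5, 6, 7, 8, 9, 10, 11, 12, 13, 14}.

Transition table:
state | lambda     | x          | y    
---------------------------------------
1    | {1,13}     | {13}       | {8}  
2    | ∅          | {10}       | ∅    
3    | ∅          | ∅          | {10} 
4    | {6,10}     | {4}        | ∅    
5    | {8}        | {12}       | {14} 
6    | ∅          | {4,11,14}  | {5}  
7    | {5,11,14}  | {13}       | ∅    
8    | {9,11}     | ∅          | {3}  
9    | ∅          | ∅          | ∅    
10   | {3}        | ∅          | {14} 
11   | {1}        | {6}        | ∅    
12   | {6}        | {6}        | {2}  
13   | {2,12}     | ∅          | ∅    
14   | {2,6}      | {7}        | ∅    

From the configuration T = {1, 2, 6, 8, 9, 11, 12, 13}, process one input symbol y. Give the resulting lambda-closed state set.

1 on y → {8}.
6 on y → {5}.
8 on y → {3}.
12 on y → {2}.
No y-transition from 2, 9, 11, 13.
Union after reading y: {2, 3, 5, 8}.
Now take the lambda-closure:
From 8 via lambda: add 9, 11.
From 11 via lambda: add 1.
From 1 via lambda: add 13.
From 13 via lambda: add 12.
From 12 via lambda: add 6.
No new states can be added; the closed set is {1, 2, 3, 5, 6, 8, 9, 11, 12, 13}.

{1, 2, 3, 5, 6, 8, 9, 11, 12, 13}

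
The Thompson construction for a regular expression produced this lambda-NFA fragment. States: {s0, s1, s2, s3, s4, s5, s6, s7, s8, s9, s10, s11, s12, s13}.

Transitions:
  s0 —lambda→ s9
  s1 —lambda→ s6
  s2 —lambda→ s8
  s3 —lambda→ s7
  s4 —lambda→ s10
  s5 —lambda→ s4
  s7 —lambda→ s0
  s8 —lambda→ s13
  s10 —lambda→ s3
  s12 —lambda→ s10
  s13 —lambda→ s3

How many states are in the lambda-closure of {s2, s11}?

Start with {s2, s11}.
From s2 via lambda: add s8.
From s8 via lambda: add s13.
From s13 via lambda: add s3.
From s3 via lambda: add s7.
From s7 via lambda: add s0.
From s0 via lambda: add s9.
lambda-closure = {s0, s2, s3, s7, s8, s9, s11, s13}, which has 8 states.

8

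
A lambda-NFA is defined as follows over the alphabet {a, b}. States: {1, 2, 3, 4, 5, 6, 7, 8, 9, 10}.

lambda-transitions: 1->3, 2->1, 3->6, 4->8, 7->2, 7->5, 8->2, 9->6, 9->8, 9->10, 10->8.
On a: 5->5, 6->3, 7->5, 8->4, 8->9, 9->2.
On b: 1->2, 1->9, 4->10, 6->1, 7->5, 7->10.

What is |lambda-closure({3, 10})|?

6

Start with {3, 10}.
From 3 via lambda: add 6.
From 10 via lambda: add 8.
From 8 via lambda: add 2.
From 2 via lambda: add 1.
lambda-closure = {1, 2, 3, 6, 8, 10}, which has 6 states.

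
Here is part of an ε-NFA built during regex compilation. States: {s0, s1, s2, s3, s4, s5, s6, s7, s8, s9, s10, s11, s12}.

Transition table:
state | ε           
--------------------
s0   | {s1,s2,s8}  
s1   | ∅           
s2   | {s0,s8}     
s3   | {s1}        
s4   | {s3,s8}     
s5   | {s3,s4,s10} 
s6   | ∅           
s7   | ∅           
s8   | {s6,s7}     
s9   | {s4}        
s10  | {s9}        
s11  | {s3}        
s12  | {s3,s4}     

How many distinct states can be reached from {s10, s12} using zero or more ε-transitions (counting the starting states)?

Start with {s10, s12}.
From s10 via ε: add s9.
From s12 via ε: add s3, s4.
From s3 via ε: add s1.
From s4 via ε: add s8.
From s8 via ε: add s6, s7.
ε-closure = {s1, s3, s4, s6, s7, s8, s9, s10, s12}, which has 9 states.

9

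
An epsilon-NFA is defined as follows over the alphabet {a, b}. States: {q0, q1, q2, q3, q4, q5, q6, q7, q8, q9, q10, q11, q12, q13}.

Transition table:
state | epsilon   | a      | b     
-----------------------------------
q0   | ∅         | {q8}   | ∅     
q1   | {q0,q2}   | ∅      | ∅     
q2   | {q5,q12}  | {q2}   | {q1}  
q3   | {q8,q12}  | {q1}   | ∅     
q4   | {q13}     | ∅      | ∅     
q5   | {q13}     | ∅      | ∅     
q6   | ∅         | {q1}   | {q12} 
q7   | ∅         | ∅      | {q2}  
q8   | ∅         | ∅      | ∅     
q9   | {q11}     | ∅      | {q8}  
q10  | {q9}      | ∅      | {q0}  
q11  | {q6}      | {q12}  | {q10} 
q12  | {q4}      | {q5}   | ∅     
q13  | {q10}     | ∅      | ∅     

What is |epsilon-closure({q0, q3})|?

10

Start with {q0, q3}.
From q3 via epsilon: add q8, q12.
From q12 via epsilon: add q4.
From q4 via epsilon: add q13.
From q13 via epsilon: add q10.
From q10 via epsilon: add q9.
From q9 via epsilon: add q11.
From q11 via epsilon: add q6.
epsilon-closure = {q0, q3, q4, q6, q8, q9, q10, q11, q12, q13}, which has 10 states.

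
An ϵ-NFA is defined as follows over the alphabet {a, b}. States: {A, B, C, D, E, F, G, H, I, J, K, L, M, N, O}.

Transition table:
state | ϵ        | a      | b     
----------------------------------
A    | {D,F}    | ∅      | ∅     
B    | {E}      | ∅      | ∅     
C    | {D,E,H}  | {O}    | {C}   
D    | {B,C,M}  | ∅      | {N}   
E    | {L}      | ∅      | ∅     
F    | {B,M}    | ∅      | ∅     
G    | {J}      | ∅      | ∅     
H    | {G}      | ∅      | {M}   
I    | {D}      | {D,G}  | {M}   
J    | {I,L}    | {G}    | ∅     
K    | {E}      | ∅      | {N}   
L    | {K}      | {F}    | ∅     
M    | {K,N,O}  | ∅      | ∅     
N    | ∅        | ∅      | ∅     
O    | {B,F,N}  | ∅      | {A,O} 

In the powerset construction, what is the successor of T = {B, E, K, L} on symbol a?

L on a → {F}.
No a-transition from B, E, K.
Union after reading a: {F}.
Now take the ϵ-closure:
From F via ϵ: add B, M.
From B via ϵ: add E.
From M via ϵ: add K, N, O.
From E via ϵ: add L.
No new states can be added; the closed set is {B, E, F, K, L, M, N, O}.

{B, E, F, K, L, M, N, O}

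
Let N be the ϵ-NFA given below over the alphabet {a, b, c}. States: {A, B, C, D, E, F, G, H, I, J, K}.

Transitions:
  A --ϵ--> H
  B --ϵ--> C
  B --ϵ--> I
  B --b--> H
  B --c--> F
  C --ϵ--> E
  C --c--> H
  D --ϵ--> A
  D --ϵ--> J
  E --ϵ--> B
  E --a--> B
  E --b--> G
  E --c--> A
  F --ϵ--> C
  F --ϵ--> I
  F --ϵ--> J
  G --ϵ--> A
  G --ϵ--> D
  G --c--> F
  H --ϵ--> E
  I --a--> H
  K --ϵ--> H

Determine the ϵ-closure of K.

Start with {K}.
From K via ϵ: add H.
From H via ϵ: add E.
From E via ϵ: add B.
From B via ϵ: add C, I.
No new states can be added; the closed set is {B, C, E, H, I, K}.

{B, C, E, H, I, K}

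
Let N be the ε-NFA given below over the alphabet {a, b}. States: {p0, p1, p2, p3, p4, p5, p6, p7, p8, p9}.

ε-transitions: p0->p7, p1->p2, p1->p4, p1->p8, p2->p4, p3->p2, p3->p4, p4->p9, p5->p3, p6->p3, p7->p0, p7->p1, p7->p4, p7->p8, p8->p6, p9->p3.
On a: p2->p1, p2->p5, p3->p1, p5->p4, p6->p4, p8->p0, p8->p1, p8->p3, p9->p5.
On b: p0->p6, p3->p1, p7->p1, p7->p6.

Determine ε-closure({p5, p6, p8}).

{p2, p3, p4, p5, p6, p8, p9}

Start with {p5, p6, p8}.
From p5 via ε: add p3.
From p3 via ε: add p2, p4.
From p4 via ε: add p9.
No new states can be added; the closed set is {p2, p3, p4, p5, p6, p8, p9}.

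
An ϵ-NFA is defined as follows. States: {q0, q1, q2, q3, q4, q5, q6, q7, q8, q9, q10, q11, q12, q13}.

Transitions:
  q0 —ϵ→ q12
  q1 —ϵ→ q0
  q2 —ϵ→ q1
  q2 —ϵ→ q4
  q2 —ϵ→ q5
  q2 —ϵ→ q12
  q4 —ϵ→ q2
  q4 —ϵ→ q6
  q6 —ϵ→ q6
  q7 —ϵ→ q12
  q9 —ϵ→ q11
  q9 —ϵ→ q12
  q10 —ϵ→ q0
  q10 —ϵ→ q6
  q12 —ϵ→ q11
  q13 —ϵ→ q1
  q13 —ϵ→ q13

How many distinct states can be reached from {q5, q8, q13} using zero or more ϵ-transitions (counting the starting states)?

7

Start with {q5, q8, q13}.
From q13 via ϵ: add q1.
From q1 via ϵ: add q0.
From q0 via ϵ: add q12.
From q12 via ϵ: add q11.
ϵ-closure = {q0, q1, q5, q8, q11, q12, q13}, which has 7 states.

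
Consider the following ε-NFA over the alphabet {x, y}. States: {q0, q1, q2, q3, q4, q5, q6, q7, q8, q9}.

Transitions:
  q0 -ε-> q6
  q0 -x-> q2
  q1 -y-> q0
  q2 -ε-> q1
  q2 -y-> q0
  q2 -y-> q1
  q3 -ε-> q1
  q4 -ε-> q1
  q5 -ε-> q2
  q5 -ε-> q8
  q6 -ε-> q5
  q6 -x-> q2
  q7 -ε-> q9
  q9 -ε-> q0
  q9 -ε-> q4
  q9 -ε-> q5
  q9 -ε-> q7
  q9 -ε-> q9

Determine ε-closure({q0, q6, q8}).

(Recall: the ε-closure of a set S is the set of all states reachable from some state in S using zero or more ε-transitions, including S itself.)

{q0, q1, q2, q5, q6, q8}

Start with {q0, q6, q8}.
From q6 via ε: add q5.
From q5 via ε: add q2.
From q2 via ε: add q1.
No new states can be added; the closed set is {q0, q1, q2, q5, q6, q8}.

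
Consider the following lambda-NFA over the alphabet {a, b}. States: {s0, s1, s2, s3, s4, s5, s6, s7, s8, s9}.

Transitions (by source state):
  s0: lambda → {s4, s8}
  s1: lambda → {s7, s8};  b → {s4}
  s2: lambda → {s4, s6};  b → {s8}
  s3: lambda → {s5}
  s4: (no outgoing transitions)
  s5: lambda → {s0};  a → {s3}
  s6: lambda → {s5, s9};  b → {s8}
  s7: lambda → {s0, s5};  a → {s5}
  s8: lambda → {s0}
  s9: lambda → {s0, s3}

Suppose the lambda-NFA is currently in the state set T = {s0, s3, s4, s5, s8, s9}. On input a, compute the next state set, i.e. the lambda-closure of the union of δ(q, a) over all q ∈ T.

{s0, s3, s4, s5, s8}

s5 on a → {s3}.
No a-transition from s0, s3, s4, s8, s9.
Union after reading a: {s3}.
Now take the lambda-closure:
From s3 via lambda: add s5.
From s5 via lambda: add s0.
From s0 via lambda: add s4, s8.
No new states can be added; the closed set is {s0, s3, s4, s5, s8}.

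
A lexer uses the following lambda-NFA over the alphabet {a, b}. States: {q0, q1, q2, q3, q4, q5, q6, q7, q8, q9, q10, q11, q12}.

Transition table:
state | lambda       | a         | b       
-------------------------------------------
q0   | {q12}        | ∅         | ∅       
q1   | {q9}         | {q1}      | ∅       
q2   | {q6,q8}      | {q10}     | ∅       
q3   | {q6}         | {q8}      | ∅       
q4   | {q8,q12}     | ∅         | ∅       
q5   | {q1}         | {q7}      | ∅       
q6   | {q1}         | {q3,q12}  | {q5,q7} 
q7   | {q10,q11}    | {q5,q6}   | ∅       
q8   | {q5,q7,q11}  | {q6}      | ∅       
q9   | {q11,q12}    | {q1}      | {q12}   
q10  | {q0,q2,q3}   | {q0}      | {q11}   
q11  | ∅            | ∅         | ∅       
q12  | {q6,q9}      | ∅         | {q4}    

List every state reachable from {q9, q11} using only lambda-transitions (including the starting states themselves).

{q1, q6, q9, q11, q12}

Start with {q9, q11}.
From q9 via lambda: add q12.
From q12 via lambda: add q6.
From q6 via lambda: add q1.
No new states can be added; the closed set is {q1, q6, q9, q11, q12}.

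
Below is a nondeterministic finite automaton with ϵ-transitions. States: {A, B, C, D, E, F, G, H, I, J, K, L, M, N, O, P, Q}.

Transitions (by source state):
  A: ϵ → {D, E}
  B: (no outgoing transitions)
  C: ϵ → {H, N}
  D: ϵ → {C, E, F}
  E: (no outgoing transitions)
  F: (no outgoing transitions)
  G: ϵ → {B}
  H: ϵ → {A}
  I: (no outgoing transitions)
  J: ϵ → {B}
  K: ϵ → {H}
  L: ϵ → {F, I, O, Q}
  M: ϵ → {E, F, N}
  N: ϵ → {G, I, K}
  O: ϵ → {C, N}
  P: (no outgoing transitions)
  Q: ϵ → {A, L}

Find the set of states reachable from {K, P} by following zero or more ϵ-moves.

Start with {K, P}.
From K via ϵ: add H.
From H via ϵ: add A.
From A via ϵ: add D, E.
From D via ϵ: add C, F.
From C via ϵ: add N.
From N via ϵ: add G, I.
From G via ϵ: add B.
No new states can be added; the closed set is {A, B, C, D, E, F, G, H, I, K, N, P}.

{A, B, C, D, E, F, G, H, I, K, N, P}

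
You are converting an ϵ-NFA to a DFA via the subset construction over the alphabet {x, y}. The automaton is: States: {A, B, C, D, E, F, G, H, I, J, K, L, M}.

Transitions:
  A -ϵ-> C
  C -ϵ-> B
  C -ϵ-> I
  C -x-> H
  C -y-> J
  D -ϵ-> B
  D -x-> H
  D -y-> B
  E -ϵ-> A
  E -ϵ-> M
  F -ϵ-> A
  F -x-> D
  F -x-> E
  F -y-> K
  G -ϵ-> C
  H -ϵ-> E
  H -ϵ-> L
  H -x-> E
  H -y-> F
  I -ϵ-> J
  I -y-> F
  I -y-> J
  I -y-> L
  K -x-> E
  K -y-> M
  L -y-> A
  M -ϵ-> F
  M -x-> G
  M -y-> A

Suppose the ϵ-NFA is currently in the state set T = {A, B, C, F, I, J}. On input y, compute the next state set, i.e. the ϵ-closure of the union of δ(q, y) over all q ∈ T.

C on y → {J}.
F on y → {K}.
I on y → {F, J, L}.
No y-transition from A, B, J.
Union after reading y: {F, J, K, L}.
Now take the ϵ-closure:
From F via ϵ: add A.
From A via ϵ: add C.
From C via ϵ: add B, I.
No new states can be added; the closed set is {A, B, C, F, I, J, K, L}.

{A, B, C, F, I, J, K, L}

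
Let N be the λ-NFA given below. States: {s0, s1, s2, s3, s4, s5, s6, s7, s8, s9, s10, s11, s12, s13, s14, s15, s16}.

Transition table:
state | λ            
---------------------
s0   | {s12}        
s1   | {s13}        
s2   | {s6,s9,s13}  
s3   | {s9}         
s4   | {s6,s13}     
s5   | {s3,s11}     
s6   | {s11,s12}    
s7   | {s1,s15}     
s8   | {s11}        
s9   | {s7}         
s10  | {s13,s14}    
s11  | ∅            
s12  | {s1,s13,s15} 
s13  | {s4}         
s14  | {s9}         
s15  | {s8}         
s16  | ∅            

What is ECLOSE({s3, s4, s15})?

{s1, s3, s4, s6, s7, s8, s9, s11, s12, s13, s15}

Start with {s3, s4, s15}.
From s3 via λ: add s9.
From s4 via λ: add s6, s13.
From s15 via λ: add s8.
From s6 via λ: add s11, s12.
From s9 via λ: add s7.
From s7 via λ: add s1.
No new states can be added; the closed set is {s1, s3, s4, s6, s7, s8, s9, s11, s12, s13, s15}.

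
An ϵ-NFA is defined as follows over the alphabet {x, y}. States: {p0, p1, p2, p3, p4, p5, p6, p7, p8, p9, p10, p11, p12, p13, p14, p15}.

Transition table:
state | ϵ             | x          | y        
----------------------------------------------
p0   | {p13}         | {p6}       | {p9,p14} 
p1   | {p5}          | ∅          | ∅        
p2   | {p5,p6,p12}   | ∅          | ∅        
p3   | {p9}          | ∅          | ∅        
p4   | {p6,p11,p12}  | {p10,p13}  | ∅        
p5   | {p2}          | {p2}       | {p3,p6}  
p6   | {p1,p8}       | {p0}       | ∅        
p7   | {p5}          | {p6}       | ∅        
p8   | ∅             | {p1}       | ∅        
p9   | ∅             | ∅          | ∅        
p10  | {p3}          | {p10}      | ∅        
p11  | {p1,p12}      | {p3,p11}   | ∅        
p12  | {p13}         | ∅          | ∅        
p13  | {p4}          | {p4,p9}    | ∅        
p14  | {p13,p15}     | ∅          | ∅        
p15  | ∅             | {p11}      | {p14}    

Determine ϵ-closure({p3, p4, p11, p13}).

{p1, p2, p3, p4, p5, p6, p8, p9, p11, p12, p13}

Start with {p3, p4, p11, p13}.
From p3 via ϵ: add p9.
From p4 via ϵ: add p6, p12.
From p11 via ϵ: add p1.
From p1 via ϵ: add p5.
From p6 via ϵ: add p8.
From p5 via ϵ: add p2.
No new states can be added; the closed set is {p1, p2, p3, p4, p5, p6, p8, p9, p11, p12, p13}.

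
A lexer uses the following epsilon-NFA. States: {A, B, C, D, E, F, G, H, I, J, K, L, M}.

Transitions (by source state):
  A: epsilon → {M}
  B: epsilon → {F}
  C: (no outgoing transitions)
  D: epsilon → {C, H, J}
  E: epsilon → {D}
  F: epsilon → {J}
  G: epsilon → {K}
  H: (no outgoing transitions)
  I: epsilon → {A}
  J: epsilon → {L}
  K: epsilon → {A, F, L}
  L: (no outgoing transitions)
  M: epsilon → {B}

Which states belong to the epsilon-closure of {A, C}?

{A, B, C, F, J, L, M}

Start with {A, C}.
From A via epsilon: add M.
From M via epsilon: add B.
From B via epsilon: add F.
From F via epsilon: add J.
From J via epsilon: add L.
No new states can be added; the closed set is {A, B, C, F, J, L, M}.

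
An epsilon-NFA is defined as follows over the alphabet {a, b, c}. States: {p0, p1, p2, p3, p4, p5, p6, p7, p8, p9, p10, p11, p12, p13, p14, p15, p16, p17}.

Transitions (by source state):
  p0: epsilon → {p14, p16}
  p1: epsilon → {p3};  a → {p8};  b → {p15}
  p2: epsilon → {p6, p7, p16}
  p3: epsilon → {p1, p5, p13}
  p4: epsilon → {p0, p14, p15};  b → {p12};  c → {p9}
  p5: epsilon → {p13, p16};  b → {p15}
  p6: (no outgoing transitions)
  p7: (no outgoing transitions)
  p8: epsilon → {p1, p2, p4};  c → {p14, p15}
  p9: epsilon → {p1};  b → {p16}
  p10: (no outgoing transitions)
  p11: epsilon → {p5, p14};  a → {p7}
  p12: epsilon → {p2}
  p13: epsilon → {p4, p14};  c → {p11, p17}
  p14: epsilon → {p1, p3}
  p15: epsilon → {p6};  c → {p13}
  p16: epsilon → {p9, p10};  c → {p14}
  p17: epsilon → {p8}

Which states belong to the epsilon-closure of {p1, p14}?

{p0, p1, p3, p4, p5, p6, p9, p10, p13, p14, p15, p16}

Start with {p1, p14}.
From p1 via epsilon: add p3.
From p3 via epsilon: add p5, p13.
From p5 via epsilon: add p16.
From p13 via epsilon: add p4.
From p4 via epsilon: add p0, p15.
From p16 via epsilon: add p9, p10.
From p15 via epsilon: add p6.
No new states can be added; the closed set is {p0, p1, p3, p4, p5, p6, p9, p10, p13, p14, p15, p16}.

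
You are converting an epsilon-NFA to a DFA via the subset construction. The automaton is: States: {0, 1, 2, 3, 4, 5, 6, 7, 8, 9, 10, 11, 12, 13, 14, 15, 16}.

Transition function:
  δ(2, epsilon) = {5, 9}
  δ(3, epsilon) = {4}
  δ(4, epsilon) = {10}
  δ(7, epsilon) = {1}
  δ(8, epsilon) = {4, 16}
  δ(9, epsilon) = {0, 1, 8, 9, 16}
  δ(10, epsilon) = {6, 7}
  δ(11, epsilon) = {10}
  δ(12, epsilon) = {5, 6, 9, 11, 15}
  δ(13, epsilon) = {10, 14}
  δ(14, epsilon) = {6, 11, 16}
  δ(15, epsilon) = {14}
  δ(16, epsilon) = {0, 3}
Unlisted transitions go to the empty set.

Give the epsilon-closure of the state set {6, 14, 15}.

Start with {6, 14, 15}.
From 14 via epsilon: add 11, 16.
From 11 via epsilon: add 10.
From 16 via epsilon: add 0, 3.
From 3 via epsilon: add 4.
From 10 via epsilon: add 7.
From 7 via epsilon: add 1.
No new states can be added; the closed set is {0, 1, 3, 4, 6, 7, 10, 11, 14, 15, 16}.

{0, 1, 3, 4, 6, 7, 10, 11, 14, 15, 16}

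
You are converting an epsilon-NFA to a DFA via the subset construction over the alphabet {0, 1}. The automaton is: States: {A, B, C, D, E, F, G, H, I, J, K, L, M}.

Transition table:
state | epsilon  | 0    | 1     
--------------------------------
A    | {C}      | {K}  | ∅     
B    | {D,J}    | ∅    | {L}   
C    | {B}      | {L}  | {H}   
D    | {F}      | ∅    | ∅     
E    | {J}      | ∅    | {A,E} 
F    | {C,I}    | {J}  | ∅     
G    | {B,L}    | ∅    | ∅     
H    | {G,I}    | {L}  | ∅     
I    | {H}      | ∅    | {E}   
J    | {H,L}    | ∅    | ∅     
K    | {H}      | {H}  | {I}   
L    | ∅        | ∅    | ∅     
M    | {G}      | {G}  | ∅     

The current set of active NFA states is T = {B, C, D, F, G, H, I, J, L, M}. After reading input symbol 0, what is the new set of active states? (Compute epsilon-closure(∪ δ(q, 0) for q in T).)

{B, C, D, F, G, H, I, J, L}

C on 0 → {L}.
F on 0 → {J}.
H on 0 → {L}.
M on 0 → {G}.
No 0-transition from B, D, G, I, J, L.
Union after reading 0: {G, J, L}.
Now take the epsilon-closure:
From G via epsilon: add B.
From J via epsilon: add H.
From B via epsilon: add D.
From H via epsilon: add I.
From D via epsilon: add F.
From F via epsilon: add C.
No new states can be added; the closed set is {B, C, D, F, G, H, I, J, L}.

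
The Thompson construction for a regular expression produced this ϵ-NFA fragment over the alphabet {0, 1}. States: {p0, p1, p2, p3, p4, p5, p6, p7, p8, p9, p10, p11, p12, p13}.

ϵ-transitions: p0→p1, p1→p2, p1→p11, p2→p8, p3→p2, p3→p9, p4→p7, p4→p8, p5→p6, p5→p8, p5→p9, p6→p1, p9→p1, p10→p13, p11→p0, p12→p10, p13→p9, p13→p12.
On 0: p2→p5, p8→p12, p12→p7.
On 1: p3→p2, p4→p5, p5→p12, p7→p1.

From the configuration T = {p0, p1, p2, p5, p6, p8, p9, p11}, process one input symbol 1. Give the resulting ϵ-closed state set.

p5 on 1 → {p12}.
No 1-transition from p0, p1, p2, p6, p8, p9, p11.
Union after reading 1: {p12}.
Now take the ϵ-closure:
From p12 via ϵ: add p10.
From p10 via ϵ: add p13.
From p13 via ϵ: add p9.
From p9 via ϵ: add p1.
From p1 via ϵ: add p2, p11.
From p2 via ϵ: add p8.
From p11 via ϵ: add p0.
No new states can be added; the closed set is {p0, p1, p2, p8, p9, p10, p11, p12, p13}.

{p0, p1, p2, p8, p9, p10, p11, p12, p13}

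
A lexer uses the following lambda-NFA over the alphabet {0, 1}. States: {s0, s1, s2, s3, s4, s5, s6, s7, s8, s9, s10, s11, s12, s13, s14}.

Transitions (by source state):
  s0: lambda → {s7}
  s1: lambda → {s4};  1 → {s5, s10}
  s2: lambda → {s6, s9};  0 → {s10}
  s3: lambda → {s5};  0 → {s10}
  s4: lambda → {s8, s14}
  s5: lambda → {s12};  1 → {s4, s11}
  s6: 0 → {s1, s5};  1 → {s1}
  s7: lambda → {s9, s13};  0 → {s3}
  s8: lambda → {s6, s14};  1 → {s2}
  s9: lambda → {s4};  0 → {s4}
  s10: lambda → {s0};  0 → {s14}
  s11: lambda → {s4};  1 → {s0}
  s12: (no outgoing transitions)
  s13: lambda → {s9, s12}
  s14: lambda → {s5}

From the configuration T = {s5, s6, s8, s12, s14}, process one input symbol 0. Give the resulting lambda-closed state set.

{s1, s4, s5, s6, s8, s12, s14}

s6 on 0 → {s1, s5}.
No 0-transition from s5, s8, s12, s14.
Union after reading 0: {s1, s5}.
Now take the lambda-closure:
From s1 via lambda: add s4.
From s5 via lambda: add s12.
From s4 via lambda: add s8, s14.
From s8 via lambda: add s6.
No new states can be added; the closed set is {s1, s4, s5, s6, s8, s12, s14}.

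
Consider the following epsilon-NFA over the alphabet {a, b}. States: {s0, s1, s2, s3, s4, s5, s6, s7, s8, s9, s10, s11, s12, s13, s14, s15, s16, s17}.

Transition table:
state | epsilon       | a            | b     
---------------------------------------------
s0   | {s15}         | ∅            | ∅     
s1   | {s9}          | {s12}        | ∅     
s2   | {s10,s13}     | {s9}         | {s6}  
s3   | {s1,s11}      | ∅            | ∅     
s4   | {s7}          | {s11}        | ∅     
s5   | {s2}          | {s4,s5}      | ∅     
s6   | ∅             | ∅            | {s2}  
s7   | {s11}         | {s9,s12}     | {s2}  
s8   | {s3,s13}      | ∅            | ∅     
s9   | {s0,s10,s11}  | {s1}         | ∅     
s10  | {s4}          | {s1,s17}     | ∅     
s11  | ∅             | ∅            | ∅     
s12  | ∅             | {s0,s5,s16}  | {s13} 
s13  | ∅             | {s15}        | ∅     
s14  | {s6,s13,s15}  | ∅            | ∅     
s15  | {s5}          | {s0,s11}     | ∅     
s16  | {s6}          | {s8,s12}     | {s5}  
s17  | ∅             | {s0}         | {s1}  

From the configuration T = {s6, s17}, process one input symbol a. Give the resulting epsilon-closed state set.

{s0, s2, s4, s5, s7, s10, s11, s13, s15}

s17 on a → {s0}.
No a-transition from s6.
Union after reading a: {s0}.
Now take the epsilon-closure:
From s0 via epsilon: add s15.
From s15 via epsilon: add s5.
From s5 via epsilon: add s2.
From s2 via epsilon: add s10, s13.
From s10 via epsilon: add s4.
From s4 via epsilon: add s7.
From s7 via epsilon: add s11.
No new states can be added; the closed set is {s0, s2, s4, s5, s7, s10, s11, s13, s15}.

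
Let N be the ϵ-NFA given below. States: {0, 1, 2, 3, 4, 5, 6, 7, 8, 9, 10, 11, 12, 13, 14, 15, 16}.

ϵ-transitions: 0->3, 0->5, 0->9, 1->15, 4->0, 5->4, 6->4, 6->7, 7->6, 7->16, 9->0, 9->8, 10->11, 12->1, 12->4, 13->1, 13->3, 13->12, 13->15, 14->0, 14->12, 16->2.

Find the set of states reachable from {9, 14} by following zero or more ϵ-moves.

{0, 1, 3, 4, 5, 8, 9, 12, 14, 15}

Start with {9, 14}.
From 9 via ϵ: add 0, 8.
From 14 via ϵ: add 12.
From 0 via ϵ: add 3, 5.
From 12 via ϵ: add 1, 4.
From 1 via ϵ: add 15.
No new states can be added; the closed set is {0, 1, 3, 4, 5, 8, 9, 12, 14, 15}.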